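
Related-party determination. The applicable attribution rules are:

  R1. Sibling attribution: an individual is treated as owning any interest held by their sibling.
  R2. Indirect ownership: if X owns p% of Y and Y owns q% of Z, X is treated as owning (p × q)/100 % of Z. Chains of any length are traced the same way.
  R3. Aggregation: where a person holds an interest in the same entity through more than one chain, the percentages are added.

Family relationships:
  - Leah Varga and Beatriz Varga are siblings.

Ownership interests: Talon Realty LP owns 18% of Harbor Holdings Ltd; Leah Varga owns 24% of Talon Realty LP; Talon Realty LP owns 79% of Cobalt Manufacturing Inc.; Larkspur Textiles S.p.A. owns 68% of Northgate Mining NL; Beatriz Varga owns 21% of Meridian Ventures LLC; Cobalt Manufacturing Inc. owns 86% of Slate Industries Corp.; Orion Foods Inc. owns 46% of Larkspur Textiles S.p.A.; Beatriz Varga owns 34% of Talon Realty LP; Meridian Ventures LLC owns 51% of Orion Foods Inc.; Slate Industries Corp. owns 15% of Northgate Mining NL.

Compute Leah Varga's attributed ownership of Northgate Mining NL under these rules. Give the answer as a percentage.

By sibling attribution (R1), Leah Varga is treated as also owning Beatriz Varga's interest in Talon Realty LP, giving 24% + 34% = 58%.
By sibling attribution (R1), Leah Varga is treated as owning Beatriz Varga's 21% interest in Meridian Ventures LLC.
Chain via Talon Realty LP → Cobalt Manufacturing Inc. → Slate Industries Corp. (R2): 58% × 79% × 86% × 15% = 5.91078% of Northgate Mining NL.
Chain via Meridian Ventures LLC → Orion Foods Inc. → Larkspur Textiles S.p.A. (R2): 21% × 51% × 46% × 68% = 3.350088% of Northgate Mining NL.
Aggregating (R3): 5.91078% + 3.350088% = 9.260868%.

9.260868%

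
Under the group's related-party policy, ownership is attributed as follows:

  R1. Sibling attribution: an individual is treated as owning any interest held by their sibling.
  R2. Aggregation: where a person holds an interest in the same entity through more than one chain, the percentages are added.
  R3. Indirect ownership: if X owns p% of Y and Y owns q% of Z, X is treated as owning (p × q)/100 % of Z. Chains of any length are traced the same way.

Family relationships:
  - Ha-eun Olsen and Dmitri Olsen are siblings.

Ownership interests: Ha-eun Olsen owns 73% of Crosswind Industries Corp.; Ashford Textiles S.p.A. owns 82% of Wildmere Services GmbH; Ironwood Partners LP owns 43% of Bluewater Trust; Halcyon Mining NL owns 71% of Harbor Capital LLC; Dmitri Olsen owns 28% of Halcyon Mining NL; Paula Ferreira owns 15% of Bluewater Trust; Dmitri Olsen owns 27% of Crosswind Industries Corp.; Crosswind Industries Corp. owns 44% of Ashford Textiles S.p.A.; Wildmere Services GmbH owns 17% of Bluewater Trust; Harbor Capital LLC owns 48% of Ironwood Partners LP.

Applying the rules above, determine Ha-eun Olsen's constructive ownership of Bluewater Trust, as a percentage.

10.236832%

By sibling attribution (R1), Ha-eun Olsen is treated as also owning Dmitri Olsen's interest in Crosswind Industries Corp, giving 73% + 27% = 100%.
By sibling attribution (R1), Ha-eun Olsen is treated as owning Dmitri Olsen's 28% interest in Halcyon Mining NL.
Chain via Crosswind Industries Corp. → Ashford Textiles S.p.A. → Wildmere Services GmbH (R3): 100% × 44% × 82% × 17% = 6.1336% of Bluewater Trust.
Chain via Halcyon Mining NL → Harbor Capital LLC → Ironwood Partners LP (R3): 28% × 71% × 48% × 43% = 4.103232% of Bluewater Trust.
Aggregating (R2): 6.1336% + 4.103232% = 10.236832%.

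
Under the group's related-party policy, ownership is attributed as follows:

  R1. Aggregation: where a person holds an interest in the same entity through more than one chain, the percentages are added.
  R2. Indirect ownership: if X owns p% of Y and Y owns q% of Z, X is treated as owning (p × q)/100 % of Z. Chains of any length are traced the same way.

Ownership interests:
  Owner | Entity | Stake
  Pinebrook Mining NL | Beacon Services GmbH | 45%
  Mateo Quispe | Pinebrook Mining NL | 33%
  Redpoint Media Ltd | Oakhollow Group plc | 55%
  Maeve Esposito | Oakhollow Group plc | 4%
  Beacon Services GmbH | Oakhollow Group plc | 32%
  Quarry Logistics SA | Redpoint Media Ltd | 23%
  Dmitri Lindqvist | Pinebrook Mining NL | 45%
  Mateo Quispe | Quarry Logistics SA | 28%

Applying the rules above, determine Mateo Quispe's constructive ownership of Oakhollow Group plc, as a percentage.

Chain via Pinebrook Mining NL → Beacon Services GmbH (R2): 33% × 45% × 32% = 4.752% of Oakhollow Group plc.
Chain via Quarry Logistics SA → Redpoint Media Ltd (R2): 28% × 23% × 55% = 3.542% of Oakhollow Group plc.
Aggregating (R1): 4.752% + 3.542% = 8.294%.

8.294%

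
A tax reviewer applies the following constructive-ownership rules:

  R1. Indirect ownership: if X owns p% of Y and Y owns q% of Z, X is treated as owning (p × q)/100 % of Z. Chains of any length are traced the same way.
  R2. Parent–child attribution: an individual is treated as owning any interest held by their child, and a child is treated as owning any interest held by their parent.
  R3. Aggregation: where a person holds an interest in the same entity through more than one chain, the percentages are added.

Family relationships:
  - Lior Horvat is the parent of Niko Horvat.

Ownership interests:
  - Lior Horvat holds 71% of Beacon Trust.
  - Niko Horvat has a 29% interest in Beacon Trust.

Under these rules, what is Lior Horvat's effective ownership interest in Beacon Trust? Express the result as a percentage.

100%

By parent–child attribution (R2), Lior Horvat is treated as also owning Niko Horvat's interest in Beacon Trust, giving 71% + 29% = 100%.
Direct interest in Beacon Trust: 100%.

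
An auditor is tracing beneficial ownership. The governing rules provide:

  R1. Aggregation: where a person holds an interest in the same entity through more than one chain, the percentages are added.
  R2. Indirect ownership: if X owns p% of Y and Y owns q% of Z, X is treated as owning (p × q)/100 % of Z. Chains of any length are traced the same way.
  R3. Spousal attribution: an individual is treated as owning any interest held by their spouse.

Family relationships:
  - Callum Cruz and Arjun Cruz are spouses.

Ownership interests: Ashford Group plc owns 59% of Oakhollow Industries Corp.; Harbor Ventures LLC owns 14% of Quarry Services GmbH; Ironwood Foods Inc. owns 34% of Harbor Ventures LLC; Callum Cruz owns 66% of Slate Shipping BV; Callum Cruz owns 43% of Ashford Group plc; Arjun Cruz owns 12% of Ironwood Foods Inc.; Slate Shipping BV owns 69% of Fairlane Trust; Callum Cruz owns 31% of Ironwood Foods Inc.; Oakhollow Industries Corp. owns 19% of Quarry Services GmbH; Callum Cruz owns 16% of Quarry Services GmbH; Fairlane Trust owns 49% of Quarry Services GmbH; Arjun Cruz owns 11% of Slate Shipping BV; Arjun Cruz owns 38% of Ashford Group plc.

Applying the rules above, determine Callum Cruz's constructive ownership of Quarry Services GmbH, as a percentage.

By spousal attribution (R3), Callum Cruz is treated as also owning Arjun Cruz's interest in Slate Shipping BV, giving 66% + 11% = 77%.
By spousal attribution (R3), Callum Cruz is treated as also owning Arjun Cruz's interest in Ashford Group plc, giving 43% + 38% = 81%.
By spousal attribution (R3), Callum Cruz is treated as also owning Arjun Cruz's interest in Ironwood Foods Inc, giving 31% + 12% = 43%.
Chain via Slate Shipping BV → Fairlane Trust (R2): 77% × 69% × 49% = 26.0337% of Quarry Services GmbH.
Chain via Ashford Group plc → Oakhollow Industries Corp. (R2): 81% × 59% × 19% = 9.0801% of Quarry Services GmbH.
Chain via Ironwood Foods Inc. → Harbor Ventures LLC (R2): 43% × 34% × 14% = 2.0468% of Quarry Services GmbH.
Direct interest in Quarry Services GmbH: 16%.
Aggregating (R1): 26.0337% + 9.0801% + 2.0468% + 16% = 53.1606%.

53.1606%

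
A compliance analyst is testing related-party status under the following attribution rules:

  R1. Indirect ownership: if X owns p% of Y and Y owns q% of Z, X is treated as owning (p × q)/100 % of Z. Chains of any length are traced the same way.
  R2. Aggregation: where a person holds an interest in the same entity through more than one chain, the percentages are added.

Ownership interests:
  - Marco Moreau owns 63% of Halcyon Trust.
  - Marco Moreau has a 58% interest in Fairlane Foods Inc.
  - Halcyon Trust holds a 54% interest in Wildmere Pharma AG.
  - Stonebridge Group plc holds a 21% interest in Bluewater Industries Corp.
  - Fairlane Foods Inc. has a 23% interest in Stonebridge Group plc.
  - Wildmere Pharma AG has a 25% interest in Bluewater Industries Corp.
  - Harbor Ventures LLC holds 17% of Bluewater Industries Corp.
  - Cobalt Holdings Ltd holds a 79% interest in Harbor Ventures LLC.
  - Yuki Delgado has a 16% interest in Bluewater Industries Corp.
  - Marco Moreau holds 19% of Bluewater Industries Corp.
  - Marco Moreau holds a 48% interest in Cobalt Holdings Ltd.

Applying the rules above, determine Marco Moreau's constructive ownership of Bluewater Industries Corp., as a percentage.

36.7528%

Chain via Halcyon Trust → Wildmere Pharma AG (R1): 63% × 54% × 25% = 8.505% of Bluewater Industries Corp.
Chain via Fairlane Foods Inc. → Stonebridge Group plc (R1): 58% × 23% × 21% = 2.8014% of Bluewater Industries Corp.
Chain via Cobalt Holdings Ltd → Harbor Ventures LLC (R1): 48% × 79% × 17% = 6.4464% of Bluewater Industries Corp.
Direct interest in Bluewater Industries Corp: 19%.
Aggregating (R2): 8.505% + 2.8014% + 6.4464% + 19% = 36.7528%.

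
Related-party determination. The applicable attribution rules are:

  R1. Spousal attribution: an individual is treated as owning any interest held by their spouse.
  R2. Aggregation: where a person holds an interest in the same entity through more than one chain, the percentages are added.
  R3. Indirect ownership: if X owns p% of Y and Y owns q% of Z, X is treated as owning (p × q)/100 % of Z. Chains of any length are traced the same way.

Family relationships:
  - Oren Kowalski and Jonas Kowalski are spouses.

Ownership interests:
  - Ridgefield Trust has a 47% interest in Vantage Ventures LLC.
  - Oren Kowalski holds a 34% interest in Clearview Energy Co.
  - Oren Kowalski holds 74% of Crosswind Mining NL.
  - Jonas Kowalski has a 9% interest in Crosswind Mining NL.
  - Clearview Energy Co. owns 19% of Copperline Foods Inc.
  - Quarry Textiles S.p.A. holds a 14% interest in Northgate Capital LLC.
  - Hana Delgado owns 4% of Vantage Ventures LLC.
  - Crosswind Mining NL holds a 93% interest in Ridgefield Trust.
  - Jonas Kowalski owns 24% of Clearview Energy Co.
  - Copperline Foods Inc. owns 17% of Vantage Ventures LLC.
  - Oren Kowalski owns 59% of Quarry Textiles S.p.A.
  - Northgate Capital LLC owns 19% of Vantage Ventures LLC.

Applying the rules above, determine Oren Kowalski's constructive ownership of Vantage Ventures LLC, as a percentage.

39.7221%

By spousal attribution (R1), Oren Kowalski is treated as also owning Jonas Kowalski's interest in Crosswind Mining NL, giving 74% + 9% = 83%.
By spousal attribution (R1), Oren Kowalski is treated as also owning Jonas Kowalski's interest in Clearview Energy Co, giving 34% + 24% = 58%.
Chain via Crosswind Mining NL → Ridgefield Trust (R3): 83% × 93% × 47% = 36.2793% of Vantage Ventures LLC.
Chain via Clearview Energy Co. → Copperline Foods Inc. (R3): 58% × 19% × 17% = 1.8734% of Vantage Ventures LLC.
Chain via Quarry Textiles S.p.A. → Northgate Capital LLC (R3): 59% × 14% × 19% = 1.5694% of Vantage Ventures LLC.
Aggregating (R2): 36.2793% + 1.8734% + 1.5694% = 39.7221%.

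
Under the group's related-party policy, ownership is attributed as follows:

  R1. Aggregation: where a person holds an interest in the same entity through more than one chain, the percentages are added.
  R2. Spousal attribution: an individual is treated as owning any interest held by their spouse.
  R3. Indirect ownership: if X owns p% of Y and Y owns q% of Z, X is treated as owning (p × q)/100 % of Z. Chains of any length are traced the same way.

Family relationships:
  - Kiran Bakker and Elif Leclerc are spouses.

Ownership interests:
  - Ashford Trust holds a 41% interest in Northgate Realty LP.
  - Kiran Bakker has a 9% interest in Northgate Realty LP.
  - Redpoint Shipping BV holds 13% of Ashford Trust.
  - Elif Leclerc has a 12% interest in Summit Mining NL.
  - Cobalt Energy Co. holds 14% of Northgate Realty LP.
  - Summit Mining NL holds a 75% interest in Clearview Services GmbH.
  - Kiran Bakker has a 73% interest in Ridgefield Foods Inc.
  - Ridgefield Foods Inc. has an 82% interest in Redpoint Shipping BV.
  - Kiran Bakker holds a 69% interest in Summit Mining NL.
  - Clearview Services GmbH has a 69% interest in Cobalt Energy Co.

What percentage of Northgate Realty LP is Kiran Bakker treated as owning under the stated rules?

18.058988%

By spousal attribution (R2), Kiran Bakker is treated as also owning Elif Leclerc's interest in Summit Mining NL, giving 69% + 12% = 81%.
Chain via Ridgefield Foods Inc. → Redpoint Shipping BV → Ashford Trust (R3): 73% × 82% × 13% × 41% = 3.190538% of Northgate Realty LP.
Chain via Summit Mining NL → Clearview Services GmbH → Cobalt Energy Co. (R3): 81% × 75% × 69% × 14% = 5.86845% of Northgate Realty LP.
Direct interest in Northgate Realty LP: 9%.
Aggregating (R1): 3.190538% + 5.86845% + 9% = 18.058988%.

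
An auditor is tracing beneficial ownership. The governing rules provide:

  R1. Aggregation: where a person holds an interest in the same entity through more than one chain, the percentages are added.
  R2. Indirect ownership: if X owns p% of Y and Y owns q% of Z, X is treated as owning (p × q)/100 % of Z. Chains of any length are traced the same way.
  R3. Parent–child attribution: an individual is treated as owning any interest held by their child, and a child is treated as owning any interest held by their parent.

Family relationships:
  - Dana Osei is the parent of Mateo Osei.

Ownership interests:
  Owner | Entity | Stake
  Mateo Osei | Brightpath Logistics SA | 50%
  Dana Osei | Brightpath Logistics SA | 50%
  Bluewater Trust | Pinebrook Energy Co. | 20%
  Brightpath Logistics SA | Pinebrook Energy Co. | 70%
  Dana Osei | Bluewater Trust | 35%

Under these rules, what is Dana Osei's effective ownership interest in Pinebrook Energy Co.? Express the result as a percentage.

By parent–child attribution (R3), Dana Osei is treated as also owning Mateo Osei's interest in Brightpath Logistics SA, giving 50% + 50% = 100%.
Chain via Brightpath Logistics SA (R2): 100% × 70% = 70% of Pinebrook Energy Co.
Chain via Bluewater Trust (R2): 35% × 20% = 7% of Pinebrook Energy Co.
Aggregating (R1): 70% + 7% = 77%.

77%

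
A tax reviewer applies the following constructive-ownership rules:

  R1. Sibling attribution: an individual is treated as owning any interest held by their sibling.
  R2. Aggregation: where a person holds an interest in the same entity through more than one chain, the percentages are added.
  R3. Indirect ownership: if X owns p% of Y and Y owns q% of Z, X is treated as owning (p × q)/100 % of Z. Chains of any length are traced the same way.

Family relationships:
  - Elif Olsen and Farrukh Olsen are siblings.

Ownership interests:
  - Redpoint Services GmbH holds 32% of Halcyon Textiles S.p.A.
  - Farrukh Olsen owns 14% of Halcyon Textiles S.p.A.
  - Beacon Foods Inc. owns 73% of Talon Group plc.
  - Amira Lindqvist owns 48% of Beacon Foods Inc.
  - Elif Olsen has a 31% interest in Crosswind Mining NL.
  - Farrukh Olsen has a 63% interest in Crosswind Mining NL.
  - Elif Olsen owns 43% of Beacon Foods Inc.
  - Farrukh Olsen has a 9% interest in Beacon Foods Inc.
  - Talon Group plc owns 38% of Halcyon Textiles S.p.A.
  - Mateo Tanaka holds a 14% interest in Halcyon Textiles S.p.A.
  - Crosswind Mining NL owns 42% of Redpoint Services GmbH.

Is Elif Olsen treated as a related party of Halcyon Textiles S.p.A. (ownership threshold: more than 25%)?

Yes

By sibling attribution (R1), Elif Olsen is treated as also owning Farrukh Olsen's interest in Beacon Foods Inc, giving 43% + 9% = 52%.
By sibling attribution (R1), Elif Olsen is treated as also owning Farrukh Olsen's interest in Crosswind Mining NL, giving 31% + 63% = 94%.
By sibling attribution (R1), Elif Olsen is treated as owning Farrukh Olsen's 14% interest in Halcyon Textiles S.p.A.
Chain via Beacon Foods Inc. → Talon Group plc (R3): 52% × 73% × 38% = 14.4248% of Halcyon Textiles S.p.A.
Chain via Crosswind Mining NL → Redpoint Services GmbH (R3): 94% × 42% × 32% = 12.6336% of Halcyon Textiles S.p.A.
Direct interest in Halcyon Textiles S.p.A: 14%.
Aggregating (R2): 14.4248% + 12.6336% + 14% = 41.0584%.
41.0584% exceeds the 25% threshold, so Elif is a related party to Halcyon Textiles S.p.A.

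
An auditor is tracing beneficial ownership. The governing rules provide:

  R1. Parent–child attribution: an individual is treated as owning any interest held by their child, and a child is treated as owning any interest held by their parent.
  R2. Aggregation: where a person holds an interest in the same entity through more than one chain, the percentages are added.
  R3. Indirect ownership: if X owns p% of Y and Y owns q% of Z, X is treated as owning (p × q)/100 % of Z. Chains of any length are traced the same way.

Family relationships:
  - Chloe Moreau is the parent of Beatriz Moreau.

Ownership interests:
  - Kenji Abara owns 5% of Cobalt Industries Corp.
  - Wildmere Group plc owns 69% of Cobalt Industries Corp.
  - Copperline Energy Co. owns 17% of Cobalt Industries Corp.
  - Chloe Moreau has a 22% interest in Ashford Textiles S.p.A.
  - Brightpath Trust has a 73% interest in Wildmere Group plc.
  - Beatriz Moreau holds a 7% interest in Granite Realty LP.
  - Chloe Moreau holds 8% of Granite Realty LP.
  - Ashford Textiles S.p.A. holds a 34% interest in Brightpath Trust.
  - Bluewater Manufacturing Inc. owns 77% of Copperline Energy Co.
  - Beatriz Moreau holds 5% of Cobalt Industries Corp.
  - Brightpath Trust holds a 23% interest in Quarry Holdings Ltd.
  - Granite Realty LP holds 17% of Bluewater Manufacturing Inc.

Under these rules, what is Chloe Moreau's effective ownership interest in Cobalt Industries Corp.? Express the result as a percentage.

9.101471%

By parent–child attribution (R1), Chloe Moreau is treated as also owning Beatriz Moreau's interest in Granite Realty LP, giving 8% + 7% = 15%.
By parent–child attribution (R1), Chloe Moreau is treated as owning Beatriz Moreau's 5% interest in Cobalt Industries Corp.
Chain via Ashford Textiles S.p.A. → Brightpath Trust → Wildmere Group plc (R3): 22% × 34% × 73% × 69% = 3.767676% of Cobalt Industries Corp.
Chain via Granite Realty LP → Bluewater Manufacturing Inc. → Copperline Energy Co. (R3): 15% × 17% × 77% × 17% = 0.333795% of Cobalt Industries Corp.
Direct interest in Cobalt Industries Corp: 5%.
Aggregating (R2): 3.767676% + 0.333795% + 5% = 9.101471%.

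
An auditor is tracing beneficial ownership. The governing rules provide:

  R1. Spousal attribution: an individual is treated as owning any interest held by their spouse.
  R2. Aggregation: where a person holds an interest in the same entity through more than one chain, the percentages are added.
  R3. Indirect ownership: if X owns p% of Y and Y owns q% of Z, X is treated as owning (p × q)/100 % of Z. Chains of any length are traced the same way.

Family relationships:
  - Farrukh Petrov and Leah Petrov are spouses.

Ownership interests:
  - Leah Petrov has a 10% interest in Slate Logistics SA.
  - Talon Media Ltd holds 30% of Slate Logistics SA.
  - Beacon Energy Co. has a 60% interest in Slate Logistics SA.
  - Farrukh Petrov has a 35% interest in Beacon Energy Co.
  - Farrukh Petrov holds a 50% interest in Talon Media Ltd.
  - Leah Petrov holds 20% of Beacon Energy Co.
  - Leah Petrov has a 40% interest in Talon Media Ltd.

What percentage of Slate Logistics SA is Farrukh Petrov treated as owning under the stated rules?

By spousal attribution (R1), Farrukh Petrov is treated as also owning Leah Petrov's interest in Beacon Energy Co, giving 35% + 20% = 55%.
By spousal attribution (R1), Farrukh Petrov is treated as also owning Leah Petrov's interest in Talon Media Ltd, giving 50% + 40% = 90%.
By spousal attribution (R1), Farrukh Petrov is treated as owning Leah Petrov's 10% interest in Slate Logistics SA.
Chain via Beacon Energy Co. (R3): 55% × 60% = 33% of Slate Logistics SA.
Chain via Talon Media Ltd (R3): 90% × 30% = 27% of Slate Logistics SA.
Direct interest in Slate Logistics SA: 10%.
Aggregating (R2): 33% + 27% + 10% = 70%.

70%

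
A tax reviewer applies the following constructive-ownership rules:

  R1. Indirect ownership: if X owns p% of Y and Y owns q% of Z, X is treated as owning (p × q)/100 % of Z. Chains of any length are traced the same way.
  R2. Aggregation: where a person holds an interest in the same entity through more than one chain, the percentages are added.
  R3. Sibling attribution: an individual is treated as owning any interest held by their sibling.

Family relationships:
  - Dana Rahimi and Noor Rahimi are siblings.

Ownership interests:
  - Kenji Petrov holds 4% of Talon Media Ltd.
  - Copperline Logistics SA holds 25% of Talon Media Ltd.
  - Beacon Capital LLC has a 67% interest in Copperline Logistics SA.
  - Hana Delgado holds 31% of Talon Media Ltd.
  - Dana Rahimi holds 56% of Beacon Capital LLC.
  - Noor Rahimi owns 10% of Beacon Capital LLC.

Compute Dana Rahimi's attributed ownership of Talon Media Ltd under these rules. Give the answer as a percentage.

11.055%

By sibling attribution (R3), Dana Rahimi is treated as also owning Noor Rahimi's interest in Beacon Capital LLC, giving 56% + 10% = 66%.
Chain via Beacon Capital LLC → Copperline Logistics SA (R1): 66% × 67% × 25% = 11.055% of Talon Media Ltd.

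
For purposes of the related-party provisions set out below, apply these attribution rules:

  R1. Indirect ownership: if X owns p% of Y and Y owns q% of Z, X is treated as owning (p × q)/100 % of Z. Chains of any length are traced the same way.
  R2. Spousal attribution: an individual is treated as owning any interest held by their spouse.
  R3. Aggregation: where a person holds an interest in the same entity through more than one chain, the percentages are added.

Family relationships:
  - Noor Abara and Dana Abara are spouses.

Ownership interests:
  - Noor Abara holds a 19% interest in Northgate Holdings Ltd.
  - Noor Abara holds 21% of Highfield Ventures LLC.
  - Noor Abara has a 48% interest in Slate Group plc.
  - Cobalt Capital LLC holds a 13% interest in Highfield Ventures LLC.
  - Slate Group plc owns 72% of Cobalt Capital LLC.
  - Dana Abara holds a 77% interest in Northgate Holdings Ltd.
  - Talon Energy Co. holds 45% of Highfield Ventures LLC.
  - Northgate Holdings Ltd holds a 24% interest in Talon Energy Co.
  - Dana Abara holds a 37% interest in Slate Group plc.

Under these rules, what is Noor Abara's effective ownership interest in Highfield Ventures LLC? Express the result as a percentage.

39.324%

By spousal attribution (R2), Noor Abara is treated as also owning Dana Abara's interest in Slate Group plc, giving 48% + 37% = 85%.
By spousal attribution (R2), Noor Abara is treated as also owning Dana Abara's interest in Northgate Holdings Ltd, giving 19% + 77% = 96%.
Chain via Slate Group plc → Cobalt Capital LLC (R1): 85% × 72% × 13% = 7.956% of Highfield Ventures LLC.
Chain via Northgate Holdings Ltd → Talon Energy Co. (R1): 96% × 24% × 45% = 10.368% of Highfield Ventures LLC.
Direct interest in Highfield Ventures LLC: 21%.
Aggregating (R3): 7.956% + 10.368% + 21% = 39.324%.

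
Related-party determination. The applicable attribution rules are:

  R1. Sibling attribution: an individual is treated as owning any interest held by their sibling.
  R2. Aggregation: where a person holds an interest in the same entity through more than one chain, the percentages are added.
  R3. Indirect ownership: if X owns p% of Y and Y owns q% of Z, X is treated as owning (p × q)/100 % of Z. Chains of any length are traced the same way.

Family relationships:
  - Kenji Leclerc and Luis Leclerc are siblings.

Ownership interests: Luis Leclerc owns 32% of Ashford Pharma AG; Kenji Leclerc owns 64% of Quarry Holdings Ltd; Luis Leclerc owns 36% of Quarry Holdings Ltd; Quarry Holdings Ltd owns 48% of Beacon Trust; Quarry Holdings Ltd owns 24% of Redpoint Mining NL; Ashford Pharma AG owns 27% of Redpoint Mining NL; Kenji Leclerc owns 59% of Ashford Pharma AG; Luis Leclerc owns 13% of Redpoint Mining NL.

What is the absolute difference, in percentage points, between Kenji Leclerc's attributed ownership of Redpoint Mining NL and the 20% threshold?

41.57

By sibling attribution (R1), Kenji Leclerc is treated as also owning Luis Leclerc's interest in Quarry Holdings Ltd, giving 64% + 36% = 100%.
By sibling attribution (R1), Kenji Leclerc is treated as also owning Luis Leclerc's interest in Ashford Pharma AG, giving 59% + 32% = 91%.
By sibling attribution (R1), Kenji Leclerc is treated as owning Luis Leclerc's 13% interest in Redpoint Mining NL.
Chain via Quarry Holdings Ltd (R3): 100% × 24% = 24% of Redpoint Mining NL.
Chain via Ashford Pharma AG (R3): 91% × 27% = 24.57% of Redpoint Mining NL.
Direct interest in Redpoint Mining NL: 13%.
Aggregating (R2): 24% + 24.57% + 13% = 61.57%.
61.57% exceeds the 20% threshold by 41.57 percentage points.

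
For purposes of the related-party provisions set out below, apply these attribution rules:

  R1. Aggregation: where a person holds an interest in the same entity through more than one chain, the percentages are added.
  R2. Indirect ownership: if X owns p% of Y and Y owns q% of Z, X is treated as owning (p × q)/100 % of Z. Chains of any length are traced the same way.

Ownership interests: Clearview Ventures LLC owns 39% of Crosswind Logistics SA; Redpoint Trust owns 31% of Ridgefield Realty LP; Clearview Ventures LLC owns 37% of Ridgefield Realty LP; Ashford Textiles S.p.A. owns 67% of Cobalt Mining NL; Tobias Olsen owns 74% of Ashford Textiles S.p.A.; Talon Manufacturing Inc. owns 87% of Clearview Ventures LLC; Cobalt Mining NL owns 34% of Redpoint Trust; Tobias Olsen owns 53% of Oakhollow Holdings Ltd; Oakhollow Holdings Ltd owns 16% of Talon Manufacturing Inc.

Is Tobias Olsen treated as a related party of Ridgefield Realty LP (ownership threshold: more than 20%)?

No

Chain via Oakhollow Holdings Ltd → Talon Manufacturing Inc. → Clearview Ventures LLC (R2): 53% × 16% × 87% × 37% = 2.729712% of Ridgefield Realty LP.
Chain via Ashford Textiles S.p.A. → Cobalt Mining NL → Redpoint Trust (R2): 74% × 67% × 34% × 31% = 5.225732% of Ridgefield Realty LP.
Aggregating (R1): 2.729712% + 5.225732% = 7.955444%.
7.955444% does not exceed the 20% threshold, so Tobias is not a related party to Ridgefield Realty LP.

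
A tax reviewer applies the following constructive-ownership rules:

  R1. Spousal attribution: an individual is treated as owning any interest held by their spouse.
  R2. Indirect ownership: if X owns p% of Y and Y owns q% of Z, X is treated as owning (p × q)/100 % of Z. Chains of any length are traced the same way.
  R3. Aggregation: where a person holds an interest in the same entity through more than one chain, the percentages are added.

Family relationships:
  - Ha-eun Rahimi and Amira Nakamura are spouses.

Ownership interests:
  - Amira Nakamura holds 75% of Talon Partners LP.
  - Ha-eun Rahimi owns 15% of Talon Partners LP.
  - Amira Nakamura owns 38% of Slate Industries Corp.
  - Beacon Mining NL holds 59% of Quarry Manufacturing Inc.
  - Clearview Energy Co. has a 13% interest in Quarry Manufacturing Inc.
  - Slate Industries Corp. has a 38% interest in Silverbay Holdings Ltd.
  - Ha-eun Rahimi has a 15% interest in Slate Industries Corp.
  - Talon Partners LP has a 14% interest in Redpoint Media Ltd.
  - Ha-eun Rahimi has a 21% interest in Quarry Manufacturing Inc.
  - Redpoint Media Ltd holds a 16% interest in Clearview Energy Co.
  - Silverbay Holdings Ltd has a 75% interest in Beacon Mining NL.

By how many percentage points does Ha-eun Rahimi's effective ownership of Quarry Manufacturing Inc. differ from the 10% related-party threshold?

By spousal attribution (R1), Ha-eun Rahimi is treated as also owning Amira Nakamura's interest in Talon Partners LP, giving 15% + 75% = 90%.
By spousal attribution (R1), Ha-eun Rahimi is treated as also owning Amira Nakamura's interest in Slate Industries Corp, giving 15% + 38% = 53%.
Chain via Talon Partners LP → Redpoint Media Ltd → Clearview Energy Co. (R2): 90% × 14% × 16% × 13% = 0.26208% of Quarry Manufacturing Inc.
Chain via Slate Industries Corp. → Silverbay Holdings Ltd → Beacon Mining NL (R2): 53% × 38% × 75% × 59% = 8.91195% of Quarry Manufacturing Inc.
Direct interest in Quarry Manufacturing Inc: 21%.
Aggregating (R3): 0.26208% + 8.91195% + 21% = 30.17403%.
30.17403% exceeds the 10% threshold by 20.17403 percentage points.

20.17403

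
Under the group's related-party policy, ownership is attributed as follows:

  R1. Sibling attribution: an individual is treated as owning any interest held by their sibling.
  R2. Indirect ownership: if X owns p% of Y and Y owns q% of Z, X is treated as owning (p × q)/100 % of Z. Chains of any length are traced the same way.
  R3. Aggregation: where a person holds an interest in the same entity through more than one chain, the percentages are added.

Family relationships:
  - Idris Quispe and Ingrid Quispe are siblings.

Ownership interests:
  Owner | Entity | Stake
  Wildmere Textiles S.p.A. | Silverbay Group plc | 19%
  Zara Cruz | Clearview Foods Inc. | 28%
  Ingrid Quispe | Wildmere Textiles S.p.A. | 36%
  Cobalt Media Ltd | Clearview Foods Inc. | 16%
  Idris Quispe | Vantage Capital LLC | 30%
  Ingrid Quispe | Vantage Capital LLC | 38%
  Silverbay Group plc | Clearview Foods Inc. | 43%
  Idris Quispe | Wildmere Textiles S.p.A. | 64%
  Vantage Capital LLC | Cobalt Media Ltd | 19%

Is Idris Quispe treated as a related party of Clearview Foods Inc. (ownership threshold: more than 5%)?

By sibling attribution (R1), Idris Quispe is treated as also owning Ingrid Quispe's interest in Wildmere Textiles S.p.A, giving 64% + 36% = 100%.
By sibling attribution (R1), Idris Quispe is treated as also owning Ingrid Quispe's interest in Vantage Capital LLC, giving 30% + 38% = 68%.
Chain via Wildmere Textiles S.p.A. → Silverbay Group plc (R2): 100% × 19% × 43% = 8.17% of Clearview Foods Inc.
Chain via Vantage Capital LLC → Cobalt Media Ltd (R2): 68% × 19% × 16% = 2.0672% of Clearview Foods Inc.
Aggregating (R3): 8.17% + 2.0672% = 10.2372%.
10.2372% exceeds the 5% threshold, so Idris is a related party to Clearview Foods Inc.

Yes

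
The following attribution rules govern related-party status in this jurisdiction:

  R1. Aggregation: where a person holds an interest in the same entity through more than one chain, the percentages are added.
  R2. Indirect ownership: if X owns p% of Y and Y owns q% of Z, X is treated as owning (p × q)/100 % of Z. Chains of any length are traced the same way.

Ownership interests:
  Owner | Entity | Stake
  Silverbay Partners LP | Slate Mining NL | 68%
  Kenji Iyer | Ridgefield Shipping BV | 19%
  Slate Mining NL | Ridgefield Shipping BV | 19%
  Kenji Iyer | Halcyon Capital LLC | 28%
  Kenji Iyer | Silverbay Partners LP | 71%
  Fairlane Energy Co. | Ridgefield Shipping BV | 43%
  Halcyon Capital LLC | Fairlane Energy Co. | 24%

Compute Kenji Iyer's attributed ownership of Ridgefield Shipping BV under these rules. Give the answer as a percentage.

31.0628%

Chain via Halcyon Capital LLC → Fairlane Energy Co. (R2): 28% × 24% × 43% = 2.8896% of Ridgefield Shipping BV.
Chain via Silverbay Partners LP → Slate Mining NL (R2): 71% × 68% × 19% = 9.1732% of Ridgefield Shipping BV.
Direct interest in Ridgefield Shipping BV: 19%.
Aggregating (R1): 2.8896% + 9.1732% + 19% = 31.0628%.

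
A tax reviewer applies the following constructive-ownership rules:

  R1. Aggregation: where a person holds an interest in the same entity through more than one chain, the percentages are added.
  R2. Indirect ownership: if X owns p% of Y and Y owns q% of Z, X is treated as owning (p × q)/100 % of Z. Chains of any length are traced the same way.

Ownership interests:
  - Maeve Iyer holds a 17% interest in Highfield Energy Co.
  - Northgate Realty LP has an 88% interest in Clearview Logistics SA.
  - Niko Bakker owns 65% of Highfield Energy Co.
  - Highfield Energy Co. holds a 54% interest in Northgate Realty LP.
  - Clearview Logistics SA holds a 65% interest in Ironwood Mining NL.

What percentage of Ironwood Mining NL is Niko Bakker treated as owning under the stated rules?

Chain via Highfield Energy Co. → Northgate Realty LP → Clearview Logistics SA (R2): 65% × 54% × 88% × 65% = 20.0772% of Ironwood Mining NL.

20.0772%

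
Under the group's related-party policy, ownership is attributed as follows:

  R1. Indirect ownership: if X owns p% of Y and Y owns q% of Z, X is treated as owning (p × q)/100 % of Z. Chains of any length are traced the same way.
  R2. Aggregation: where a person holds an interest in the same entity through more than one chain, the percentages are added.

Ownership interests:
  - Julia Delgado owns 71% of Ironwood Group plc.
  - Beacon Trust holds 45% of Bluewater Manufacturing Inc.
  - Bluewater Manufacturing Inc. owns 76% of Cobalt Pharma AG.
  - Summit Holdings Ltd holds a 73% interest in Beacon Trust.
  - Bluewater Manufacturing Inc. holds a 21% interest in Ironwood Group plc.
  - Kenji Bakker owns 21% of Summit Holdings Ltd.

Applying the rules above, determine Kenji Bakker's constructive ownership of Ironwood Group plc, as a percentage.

1.448685%

Chain via Summit Holdings Ltd → Beacon Trust → Bluewater Manufacturing Inc. (R1): 21% × 73% × 45% × 21% = 1.448685% of Ironwood Group plc.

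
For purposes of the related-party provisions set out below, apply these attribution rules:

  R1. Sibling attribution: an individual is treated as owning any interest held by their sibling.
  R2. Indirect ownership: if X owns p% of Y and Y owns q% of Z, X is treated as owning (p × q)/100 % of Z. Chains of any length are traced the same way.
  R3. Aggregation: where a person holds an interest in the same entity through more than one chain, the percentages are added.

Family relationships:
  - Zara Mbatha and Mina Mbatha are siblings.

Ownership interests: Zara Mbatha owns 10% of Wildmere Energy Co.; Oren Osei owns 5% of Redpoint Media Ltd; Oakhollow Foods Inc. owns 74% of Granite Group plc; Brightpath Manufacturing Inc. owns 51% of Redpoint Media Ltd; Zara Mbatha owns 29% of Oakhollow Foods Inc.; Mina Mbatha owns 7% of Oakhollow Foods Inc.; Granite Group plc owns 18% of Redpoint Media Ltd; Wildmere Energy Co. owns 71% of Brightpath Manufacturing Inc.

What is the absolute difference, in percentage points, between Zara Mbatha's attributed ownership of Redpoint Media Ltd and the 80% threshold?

By sibling attribution (R1), Zara Mbatha is treated as also owning Mina Mbatha's interest in Oakhollow Foods Inc, giving 29% + 7% = 36%.
Chain via Oakhollow Foods Inc. → Granite Group plc (R2): 36% × 74% × 18% = 4.7952% of Redpoint Media Ltd.
Chain via Wildmere Energy Co. → Brightpath Manufacturing Inc. (R2): 10% × 71% × 51% = 3.621% of Redpoint Media Ltd.
Aggregating (R3): 4.7952% + 3.621% = 8.4162%.
8.4162% falls short of the 80% threshold by 71.5838 percentage points.

71.5838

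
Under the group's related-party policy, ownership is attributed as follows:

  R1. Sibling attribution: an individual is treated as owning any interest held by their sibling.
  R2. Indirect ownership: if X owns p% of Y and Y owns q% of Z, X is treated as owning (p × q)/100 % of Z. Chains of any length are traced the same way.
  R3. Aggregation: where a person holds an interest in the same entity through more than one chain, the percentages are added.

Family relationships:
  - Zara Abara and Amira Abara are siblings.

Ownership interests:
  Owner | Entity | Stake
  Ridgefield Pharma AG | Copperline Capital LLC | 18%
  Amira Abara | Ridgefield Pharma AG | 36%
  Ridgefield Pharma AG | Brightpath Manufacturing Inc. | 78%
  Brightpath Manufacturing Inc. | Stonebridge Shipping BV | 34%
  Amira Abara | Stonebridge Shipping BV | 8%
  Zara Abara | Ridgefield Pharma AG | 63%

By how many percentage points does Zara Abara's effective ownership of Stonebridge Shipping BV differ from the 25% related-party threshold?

By sibling attribution (R1), Zara Abara is treated as also owning Amira Abara's interest in Ridgefield Pharma AG, giving 63% + 36% = 99%.
By sibling attribution (R1), Zara Abara is treated as owning Amira Abara's 8% interest in Stonebridge Shipping BV.
Chain via Ridgefield Pharma AG → Brightpath Manufacturing Inc. (R2): 99% × 78% × 34% = 26.2548% of Stonebridge Shipping BV.
Direct interest in Stonebridge Shipping BV: 8%.
Aggregating (R3): 26.2548% + 8% = 34.2548%.
34.2548% exceeds the 25% threshold by 9.2548 percentage points.

9.2548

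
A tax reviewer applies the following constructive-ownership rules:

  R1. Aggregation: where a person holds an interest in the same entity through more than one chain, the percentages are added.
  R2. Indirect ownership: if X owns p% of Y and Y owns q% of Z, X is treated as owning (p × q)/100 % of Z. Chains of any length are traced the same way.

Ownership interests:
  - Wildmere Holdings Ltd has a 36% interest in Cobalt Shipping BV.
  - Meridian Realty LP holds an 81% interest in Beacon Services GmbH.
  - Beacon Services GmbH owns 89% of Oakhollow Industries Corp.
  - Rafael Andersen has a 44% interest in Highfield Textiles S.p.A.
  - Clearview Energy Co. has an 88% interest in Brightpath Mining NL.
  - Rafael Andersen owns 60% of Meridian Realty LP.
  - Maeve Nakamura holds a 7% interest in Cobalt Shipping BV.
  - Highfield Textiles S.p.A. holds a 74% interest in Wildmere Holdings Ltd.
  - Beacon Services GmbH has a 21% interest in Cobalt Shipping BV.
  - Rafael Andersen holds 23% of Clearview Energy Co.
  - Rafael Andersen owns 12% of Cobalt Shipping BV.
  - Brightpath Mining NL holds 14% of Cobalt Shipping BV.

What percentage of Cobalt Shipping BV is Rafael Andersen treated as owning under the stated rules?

Chain via Meridian Realty LP → Beacon Services GmbH (R2): 60% × 81% × 21% = 10.206% of Cobalt Shipping BV.
Chain via Highfield Textiles S.p.A. → Wildmere Holdings Ltd (R2): 44% × 74% × 36% = 11.7216% of Cobalt Shipping BV.
Chain via Clearview Energy Co. → Brightpath Mining NL (R2): 23% × 88% × 14% = 2.8336% of Cobalt Shipping BV.
Direct interest in Cobalt Shipping BV: 12%.
Aggregating (R1): 10.206% + 11.7216% + 2.8336% + 12% = 36.7612%.

36.7612%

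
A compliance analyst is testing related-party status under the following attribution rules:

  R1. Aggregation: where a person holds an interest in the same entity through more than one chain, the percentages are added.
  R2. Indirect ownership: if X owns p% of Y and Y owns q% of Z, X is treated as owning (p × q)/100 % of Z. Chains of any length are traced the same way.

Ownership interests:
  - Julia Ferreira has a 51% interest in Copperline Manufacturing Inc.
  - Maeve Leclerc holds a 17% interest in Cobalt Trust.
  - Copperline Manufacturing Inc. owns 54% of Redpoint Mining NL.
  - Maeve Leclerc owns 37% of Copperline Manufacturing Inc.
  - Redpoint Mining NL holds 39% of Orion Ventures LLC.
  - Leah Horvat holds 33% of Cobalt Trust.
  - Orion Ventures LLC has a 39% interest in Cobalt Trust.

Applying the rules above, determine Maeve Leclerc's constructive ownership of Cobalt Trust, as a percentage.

20.038958%

Chain via Copperline Manufacturing Inc. → Redpoint Mining NL → Orion Ventures LLC (R2): 37% × 54% × 39% × 39% = 3.038958% of Cobalt Trust.
Direct interest in Cobalt Trust: 17%.
Aggregating (R1): 3.038958% + 17% = 20.038958%.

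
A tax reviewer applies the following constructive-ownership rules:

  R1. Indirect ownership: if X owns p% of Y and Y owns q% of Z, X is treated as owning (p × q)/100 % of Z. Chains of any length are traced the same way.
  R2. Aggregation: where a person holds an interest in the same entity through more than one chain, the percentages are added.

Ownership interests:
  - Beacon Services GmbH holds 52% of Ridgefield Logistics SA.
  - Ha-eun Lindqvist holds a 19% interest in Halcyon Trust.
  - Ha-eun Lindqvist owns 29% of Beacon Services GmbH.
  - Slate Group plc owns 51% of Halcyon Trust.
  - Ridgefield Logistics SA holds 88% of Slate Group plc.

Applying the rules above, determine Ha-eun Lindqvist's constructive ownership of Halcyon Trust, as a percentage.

Chain via Beacon Services GmbH → Ridgefield Logistics SA → Slate Group plc (R1): 29% × 52% × 88% × 51% = 6.767904% of Halcyon Trust.
Direct interest in Halcyon Trust: 19%.
Aggregating (R2): 6.767904% + 19% = 25.767904%.

25.767904%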